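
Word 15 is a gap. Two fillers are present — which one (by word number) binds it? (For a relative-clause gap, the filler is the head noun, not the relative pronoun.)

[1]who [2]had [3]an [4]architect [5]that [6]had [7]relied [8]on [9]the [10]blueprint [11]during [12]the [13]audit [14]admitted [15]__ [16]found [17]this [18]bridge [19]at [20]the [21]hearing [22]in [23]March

The marked gap is the subject of "found".
Its filler is the fronted wh-phrase "who", at word 1.
(The other dependency links word 4 to a gap after word 5.)

1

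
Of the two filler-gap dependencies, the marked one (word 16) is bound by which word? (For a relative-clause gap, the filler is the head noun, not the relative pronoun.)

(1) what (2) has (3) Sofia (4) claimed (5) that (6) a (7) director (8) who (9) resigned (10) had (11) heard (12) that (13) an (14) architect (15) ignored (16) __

1

The marked gap is the direct object of "ignored".
Its filler is the fronted wh-phrase "what", at word 1.
(The other dependency links word 7 to a gap after word 8.)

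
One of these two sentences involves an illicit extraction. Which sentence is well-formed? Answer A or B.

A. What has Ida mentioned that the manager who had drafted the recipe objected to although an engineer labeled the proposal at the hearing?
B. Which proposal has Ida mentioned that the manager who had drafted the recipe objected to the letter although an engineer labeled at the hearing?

In B, the wh-phrase is extracted from inside an adjunct island (introduced by "although"), which blocks movement.
In A, the extraction path crosses only that-complement boundaries, which are transparent.
So A is grammatical.

A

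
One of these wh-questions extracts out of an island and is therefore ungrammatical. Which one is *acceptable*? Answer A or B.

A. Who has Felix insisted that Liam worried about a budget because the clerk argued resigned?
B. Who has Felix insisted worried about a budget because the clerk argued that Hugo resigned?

In A, the wh-phrase is extracted from inside an adjunct island (introduced by "because"), which blocks movement.
In B, the extraction path crosses only that-complement boundaries, which are transparent.
So B is grammatical.

B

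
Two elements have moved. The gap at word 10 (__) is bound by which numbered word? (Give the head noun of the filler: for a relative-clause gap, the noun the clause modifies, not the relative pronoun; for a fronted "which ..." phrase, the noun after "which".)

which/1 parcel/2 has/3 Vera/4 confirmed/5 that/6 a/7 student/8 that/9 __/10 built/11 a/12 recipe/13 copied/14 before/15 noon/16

8

The marked gap is inside the relative clause, the subject of "built".
Its filler is the head noun "student" (via "that"), at word 8.
(The other dependency links word 2 to a gap after word 14.)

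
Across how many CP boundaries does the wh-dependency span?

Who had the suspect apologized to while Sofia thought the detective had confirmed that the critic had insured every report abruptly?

"who" originates inside the matrix clause — no clause boundary is crossed.

0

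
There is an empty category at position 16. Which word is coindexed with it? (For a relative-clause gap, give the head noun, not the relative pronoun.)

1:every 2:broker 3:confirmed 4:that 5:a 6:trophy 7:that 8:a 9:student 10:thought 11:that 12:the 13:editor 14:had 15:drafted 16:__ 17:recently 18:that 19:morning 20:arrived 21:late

6

The gap at 16 is the object of "drafted", inside a relative clause.
The relative pronoun is "that" (word 7); it is bound by the head noun immediately before it.
Its filler is the head noun "trophy", at word 6.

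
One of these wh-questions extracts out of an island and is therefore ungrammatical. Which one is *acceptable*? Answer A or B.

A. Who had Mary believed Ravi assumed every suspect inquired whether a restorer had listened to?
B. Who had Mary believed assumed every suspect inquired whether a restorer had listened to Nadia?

B

In A, the wh-phrase is extracted from inside a wh-island (introduced by "whether"), which blocks movement.
In B, the extraction path crosses only that-complement boundaries, which are transparent.
So B is grammatical.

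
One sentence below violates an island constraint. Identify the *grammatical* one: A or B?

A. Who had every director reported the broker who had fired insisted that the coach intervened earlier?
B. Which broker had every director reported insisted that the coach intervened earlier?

B

In A, the wh-phrase is extracted from inside a complex-NP island (relative clause) (introduced by "who"), which blocks movement.
In B, the extraction path crosses only that-complement boundaries, which are transparent.
So B is grammatical.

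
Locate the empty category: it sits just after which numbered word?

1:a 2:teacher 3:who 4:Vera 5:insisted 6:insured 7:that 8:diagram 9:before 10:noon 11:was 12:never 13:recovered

The displaced element is "a teacher" (word 2).
It is linked across 1 clause boundary (Ø).
It functions as the subject of "insured", so the gap sits immediately after word 5 ("insisted").
Base order: Vera insisted that a teacher insured that diagram before noon.

5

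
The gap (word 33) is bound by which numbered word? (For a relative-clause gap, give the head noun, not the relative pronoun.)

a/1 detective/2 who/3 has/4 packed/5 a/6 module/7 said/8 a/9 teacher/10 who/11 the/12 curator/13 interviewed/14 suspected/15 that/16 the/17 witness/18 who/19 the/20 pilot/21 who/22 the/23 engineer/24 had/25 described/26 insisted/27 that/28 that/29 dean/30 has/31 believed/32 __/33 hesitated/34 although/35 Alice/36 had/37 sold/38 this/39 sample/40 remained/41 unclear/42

The gap at 33 is the subject of "hesitated", inside a relative clause.
The relative pronoun is "who" (word 19); it is bound by the head noun immediately before it.
Its filler is the head noun "witness", at word 18.

18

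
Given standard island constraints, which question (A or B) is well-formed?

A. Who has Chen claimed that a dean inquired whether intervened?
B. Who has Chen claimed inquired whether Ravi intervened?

B

In A, the wh-phrase is extracted from inside a wh-island (introduced by "whether"), which blocks movement.
In B, the extraction path crosses only that-complement boundaries, which are transparent.
So B is grammatical.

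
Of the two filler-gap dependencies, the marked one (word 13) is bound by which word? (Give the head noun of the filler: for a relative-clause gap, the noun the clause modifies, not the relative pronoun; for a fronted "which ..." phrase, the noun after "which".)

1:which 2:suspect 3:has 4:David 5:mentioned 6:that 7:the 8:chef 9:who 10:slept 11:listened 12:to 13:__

2

The marked gap is the object of the preposition "to" of "listened".
Its filler is the fronted wh-phrase "which suspect", at word 2.
(The other dependency links word 8 to a gap after word 9.)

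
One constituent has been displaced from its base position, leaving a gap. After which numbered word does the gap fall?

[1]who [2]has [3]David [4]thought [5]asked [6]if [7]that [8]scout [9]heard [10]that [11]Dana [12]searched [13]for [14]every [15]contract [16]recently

The displaced element is "who" (word 1).
It is linked across 1 clause boundary (Ø).
It functions as the subject of "asked", so the gap sits immediately after word 4 ("thought").
Base order: David has thought who asked if that scout heard that Dana searched for every contract recently.

4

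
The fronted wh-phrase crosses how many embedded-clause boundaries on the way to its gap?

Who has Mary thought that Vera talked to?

"who" is extracted from the PP object of "talked".
Boundaries crossed, outermost first: [that] — 1 in total.

1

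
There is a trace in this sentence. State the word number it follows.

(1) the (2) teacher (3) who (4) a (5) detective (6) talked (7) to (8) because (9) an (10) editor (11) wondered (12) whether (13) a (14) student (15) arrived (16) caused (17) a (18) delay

The displaced element is "the teacher" (word 2).
It functions as the object of the preposition "to" of "talked", so the gap sits immediately after word 7 ("to").
Base order: A detective talked to the teacher because an editor wondered whether a student arrived.

7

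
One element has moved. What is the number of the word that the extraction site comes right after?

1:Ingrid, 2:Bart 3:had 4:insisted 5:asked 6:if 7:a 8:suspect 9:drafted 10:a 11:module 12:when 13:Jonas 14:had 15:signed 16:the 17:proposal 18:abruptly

The displaced element is "Ingrid" (word 1).
It is linked across 1 clause boundary (Ø).
It functions as the subject of "asked", so the gap sits immediately after word 4 ("insisted").
Base order: Bart had insisted that Ingrid asked if a suspect drafted a module when Jonas had signed the proposal abruptly.

4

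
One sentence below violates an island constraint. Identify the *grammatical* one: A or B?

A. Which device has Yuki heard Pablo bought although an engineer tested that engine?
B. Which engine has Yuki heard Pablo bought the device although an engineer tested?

A

In B, the wh-phrase is extracted from inside an adjunct island (introduced by "although"), which blocks movement.
In A, the extraction path crosses only that-complement boundaries, which are transparent.
So A is grammatical.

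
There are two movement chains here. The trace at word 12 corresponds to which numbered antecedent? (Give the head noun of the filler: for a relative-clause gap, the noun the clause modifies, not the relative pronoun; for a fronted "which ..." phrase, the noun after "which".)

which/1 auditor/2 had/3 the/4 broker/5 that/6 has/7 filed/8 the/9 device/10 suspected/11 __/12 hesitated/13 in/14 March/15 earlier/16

The marked gap is the subject of "hesitated".
Its filler is the fronted wh-phrase "which auditor", at word 2.
(The other dependency links word 5 to a gap after word 6.)

2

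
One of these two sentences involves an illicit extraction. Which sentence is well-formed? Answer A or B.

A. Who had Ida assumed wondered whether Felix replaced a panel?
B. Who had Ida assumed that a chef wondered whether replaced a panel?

A

In B, the wh-phrase is extracted from inside a wh-island (introduced by "whether"), which blocks movement.
In A, the extraction path crosses only that-complement boundaries, which are transparent.
So A is grammatical.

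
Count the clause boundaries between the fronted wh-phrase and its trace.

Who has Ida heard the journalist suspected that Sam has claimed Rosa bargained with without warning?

3

"who" is extracted from the PP object of "bargained".
Boundaries crossed, outermost first: [Ø], [that], [Ø] — 3 in total.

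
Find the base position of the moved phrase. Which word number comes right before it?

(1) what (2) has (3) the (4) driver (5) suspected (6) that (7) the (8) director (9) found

9

The displaced element is "what" (word 1).
It is linked across 1 clause boundary (that).
It functions as the direct object of "found", so the gap sits immediately after word 9 ("found").
Base order: The driver has suspected that the director found what.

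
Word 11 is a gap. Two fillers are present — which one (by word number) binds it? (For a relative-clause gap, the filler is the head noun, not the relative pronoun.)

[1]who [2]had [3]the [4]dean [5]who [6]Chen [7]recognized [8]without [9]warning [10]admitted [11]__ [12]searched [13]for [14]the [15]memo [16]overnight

1

The marked gap is the subject of "searched".
Its filler is the fronted wh-phrase "who", at word 1.
(The other dependency links word 4 to a gap after word 7.)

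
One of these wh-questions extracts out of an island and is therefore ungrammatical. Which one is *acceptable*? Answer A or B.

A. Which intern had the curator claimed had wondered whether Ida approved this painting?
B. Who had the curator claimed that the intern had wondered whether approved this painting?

In B, the wh-phrase is extracted from inside a wh-island (introduced by "whether"), which blocks movement.
In A, the extraction path crosses only that-complement boundaries, which are transparent.
So A is grammatical.

A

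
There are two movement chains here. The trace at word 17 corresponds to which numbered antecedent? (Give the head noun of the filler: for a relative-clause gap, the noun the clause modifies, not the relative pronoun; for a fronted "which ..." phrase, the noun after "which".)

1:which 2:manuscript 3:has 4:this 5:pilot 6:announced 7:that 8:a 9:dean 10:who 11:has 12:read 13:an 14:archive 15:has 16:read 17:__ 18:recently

The marked gap is the direct object of "read".
Its filler is the fronted wh-phrase "which manuscript", at word 2.
(The other dependency links word 9 to a gap after word 10.)

2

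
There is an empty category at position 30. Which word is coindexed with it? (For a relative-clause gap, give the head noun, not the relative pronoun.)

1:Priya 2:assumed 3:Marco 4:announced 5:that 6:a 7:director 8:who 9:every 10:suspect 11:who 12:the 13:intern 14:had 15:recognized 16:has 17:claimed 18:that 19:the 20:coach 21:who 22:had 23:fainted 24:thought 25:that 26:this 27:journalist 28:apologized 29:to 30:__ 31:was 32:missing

7

The gap at 30 is the prepositional object of "apologized", inside a relative clause.
The relative pronoun is "who" (word 8); it is bound by the head noun immediately before it.
Its filler is the head noun "director", at word 7.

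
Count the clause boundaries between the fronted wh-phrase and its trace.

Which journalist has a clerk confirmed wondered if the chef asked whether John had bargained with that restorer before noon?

1

"which journalist" is extracted from the subject of "wondered".
Boundaries crossed, outermost first: [Ø] — 1 in total.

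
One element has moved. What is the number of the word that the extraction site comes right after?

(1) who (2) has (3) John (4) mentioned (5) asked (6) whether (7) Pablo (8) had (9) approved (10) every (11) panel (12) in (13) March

4

The displaced element is "who" (word 1).
It is linked across 1 clause boundary (Ø).
It functions as the subject of "asked", so the gap sits immediately after word 4 ("mentioned").
Base order: John has mentioned who asked whether Pablo had approved every panel in March.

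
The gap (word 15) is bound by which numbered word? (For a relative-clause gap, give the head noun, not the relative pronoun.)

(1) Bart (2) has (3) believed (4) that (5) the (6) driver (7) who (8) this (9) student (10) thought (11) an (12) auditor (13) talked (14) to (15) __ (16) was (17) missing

6

The gap at 15 is the prepositional object of "talked", inside a relative clause.
The relative pronoun is "who" (word 7); it is bound by the head noun immediately before it.
Its filler is the head noun "driver", at word 6.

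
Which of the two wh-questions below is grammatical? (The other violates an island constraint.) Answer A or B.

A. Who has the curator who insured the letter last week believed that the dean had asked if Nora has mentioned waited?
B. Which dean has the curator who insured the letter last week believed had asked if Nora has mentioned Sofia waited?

In A, the wh-phrase is extracted from inside a wh-island (introduced by "if"), which blocks movement.
In B, the extraction path crosses only that-complement boundaries, which are transparent.
So B is grammatical.

B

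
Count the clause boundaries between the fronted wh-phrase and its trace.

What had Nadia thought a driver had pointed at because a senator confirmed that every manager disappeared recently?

"what" is extracted from the PP object of "pointed".
Boundaries crossed, outermost first: [Ø] — 1 in total.

1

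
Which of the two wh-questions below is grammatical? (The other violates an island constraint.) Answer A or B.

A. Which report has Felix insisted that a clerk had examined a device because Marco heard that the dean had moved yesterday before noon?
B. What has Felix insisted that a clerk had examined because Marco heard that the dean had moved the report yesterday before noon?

B

In A, the wh-phrase is extracted from inside an adjunct island (introduced by "because"), which blocks movement.
In B, the extraction path crosses only that-complement boundaries, which are transparent.
So B is grammatical.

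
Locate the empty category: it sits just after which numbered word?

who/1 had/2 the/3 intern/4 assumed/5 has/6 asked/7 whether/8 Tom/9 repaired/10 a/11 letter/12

5

The displaced element is "who" (word 1).
It is linked across 1 clause boundary (Ø).
It functions as the subject of "asked", so the gap sits immediately after word 5 ("assumed").
Base order: The intern had assumed that who has asked whether Tom repaired a letter.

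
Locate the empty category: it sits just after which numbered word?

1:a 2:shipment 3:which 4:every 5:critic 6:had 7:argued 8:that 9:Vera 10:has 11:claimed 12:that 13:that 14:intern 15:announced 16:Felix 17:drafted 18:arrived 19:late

17

The displaced element is "a shipment" (word 2).
It is linked across 3 clause boundaries (that → that → Ø).
It functions as the direct object of "drafted", so the gap sits immediately after word 17 ("drafted").
Base order: Every critic had argued that Vera has claimed that that intern announced Felix drafted a shipment.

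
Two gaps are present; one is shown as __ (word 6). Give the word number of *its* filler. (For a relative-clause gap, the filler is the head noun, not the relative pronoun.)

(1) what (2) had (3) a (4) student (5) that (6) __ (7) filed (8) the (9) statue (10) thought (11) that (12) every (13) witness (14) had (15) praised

4

The marked gap is inside the relative clause, the subject of "filed".
Its filler is the head noun "student" (via "that"), at word 4.
(The other dependency links word 1 to a gap after word 15.)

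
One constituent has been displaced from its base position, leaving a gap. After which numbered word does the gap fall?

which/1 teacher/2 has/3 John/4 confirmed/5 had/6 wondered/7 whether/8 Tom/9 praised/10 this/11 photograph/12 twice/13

The displaced element is "which teacher" (word 2).
It is linked across 1 clause boundary (Ø).
It functions as the subject of "wondered", so the gap sits immediately after word 5 ("confirmed").
Base order: John has confirmed which teacher had wondered whether Tom praised this photograph twice.

5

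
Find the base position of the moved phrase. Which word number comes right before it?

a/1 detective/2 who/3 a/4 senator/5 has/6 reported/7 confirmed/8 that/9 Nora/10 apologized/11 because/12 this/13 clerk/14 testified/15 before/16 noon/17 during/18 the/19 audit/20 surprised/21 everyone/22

The displaced element is "a detective" (word 2).
It is linked across 1 clause boundary (Ø).
It functions as the subject of "confirmed", so the gap sits immediately after word 7 ("reported").
Base order: A senator has reported a detective confirmed that Nora apologized because this clerk testified before noon during the audit.

7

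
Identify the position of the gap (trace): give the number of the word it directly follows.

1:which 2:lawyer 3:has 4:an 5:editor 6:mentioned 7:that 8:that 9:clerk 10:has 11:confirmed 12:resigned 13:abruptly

The displaced element is "which lawyer" (word 2).
It is linked across 2 clause boundaries (that → Ø).
It functions as the subject of "resigned", so the gap sits immediately after word 11 ("confirmed").
Base order: An editor has mentioned that that clerk has confirmed which lawyer resigned abruptly.

11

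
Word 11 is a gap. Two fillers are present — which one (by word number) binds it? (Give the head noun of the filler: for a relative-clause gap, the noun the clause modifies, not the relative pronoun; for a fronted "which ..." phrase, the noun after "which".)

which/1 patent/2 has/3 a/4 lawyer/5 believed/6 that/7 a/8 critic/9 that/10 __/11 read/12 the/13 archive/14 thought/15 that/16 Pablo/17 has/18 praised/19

The marked gap is inside the relative clause, the subject of "read".
Its filler is the head noun "critic" (via "that"), at word 9.
(The other dependency links word 2 to a gap after word 19.)

9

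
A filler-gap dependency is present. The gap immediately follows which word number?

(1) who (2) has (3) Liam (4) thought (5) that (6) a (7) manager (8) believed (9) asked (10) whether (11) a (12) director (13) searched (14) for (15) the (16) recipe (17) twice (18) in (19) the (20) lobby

8

The displaced element is "who" (word 1).
It is linked across 2 clause boundaries (that → Ø).
It functions as the subject of "asked", so the gap sits immediately after word 8 ("believed").
Base order: Liam has thought that a manager believed who asked whether a director searched for the recipe twice in the lobby.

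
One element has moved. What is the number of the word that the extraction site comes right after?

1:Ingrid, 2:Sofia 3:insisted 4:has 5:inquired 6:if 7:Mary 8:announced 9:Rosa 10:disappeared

The displaced element is "Ingrid" (word 1).
It is linked across 1 clause boundary (Ø).
It functions as the subject of "inquired", so the gap sits immediately after word 3 ("insisted").
Base order: Sofia insisted that Ingrid has inquired if Mary announced Rosa disappeared.

3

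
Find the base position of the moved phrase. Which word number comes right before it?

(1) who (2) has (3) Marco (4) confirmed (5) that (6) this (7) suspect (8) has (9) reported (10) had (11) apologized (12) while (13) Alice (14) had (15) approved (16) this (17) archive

The displaced element is "who" (word 1).
It is linked across 2 clause boundaries (that → Ø).
It functions as the subject of "apologized", so the gap sits immediately after word 9 ("reported").
Base order: Marco has confirmed that this suspect has reported that who had apologized while Alice had approved this archive.

9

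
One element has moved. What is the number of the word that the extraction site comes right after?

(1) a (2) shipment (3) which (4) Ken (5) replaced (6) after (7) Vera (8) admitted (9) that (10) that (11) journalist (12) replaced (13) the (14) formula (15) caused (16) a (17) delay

The displaced element is "a shipment" (word 2).
It functions as the direct object of "replaced", so the gap sits immediately after word 5 ("replaced").
Base order: Ken replaced a shipment after Vera admitted that that journalist replaced the formula.

5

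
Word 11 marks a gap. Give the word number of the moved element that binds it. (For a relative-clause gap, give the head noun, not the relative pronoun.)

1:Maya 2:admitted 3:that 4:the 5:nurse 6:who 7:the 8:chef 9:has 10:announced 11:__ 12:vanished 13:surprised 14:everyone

The gap at 11 is the subject of "vanished", inside a relative clause.
The relative pronoun is "who" (word 6); it is bound by the head noun immediately before it.
Its filler is the head noun "nurse", at word 5.

5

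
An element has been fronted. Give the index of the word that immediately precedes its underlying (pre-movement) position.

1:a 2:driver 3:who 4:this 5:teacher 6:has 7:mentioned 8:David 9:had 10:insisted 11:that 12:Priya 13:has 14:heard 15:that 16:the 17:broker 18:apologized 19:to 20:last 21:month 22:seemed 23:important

19

The displaced element is "a driver" (word 2).
It is linked across 3 clause boundaries (Ø → that → that).
It functions as the object of the preposition "to" of "apologized", so the gap sits immediately after word 19 ("to").
Base order: This teacher has mentioned David had insisted that Priya has heard that the broker apologized to a driver last month.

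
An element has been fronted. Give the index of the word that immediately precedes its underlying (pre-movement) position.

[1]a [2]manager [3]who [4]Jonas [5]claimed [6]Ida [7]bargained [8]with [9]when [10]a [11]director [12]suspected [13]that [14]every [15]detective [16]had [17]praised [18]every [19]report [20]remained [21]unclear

The displaced element is "a manager" (word 2).
It is linked across 1 clause boundary (Ø).
It functions as the object of the preposition "with" of "bargained", so the gap sits immediately after word 8 ("with").
Base order: Jonas claimed Ida bargained with a manager when a director suspected that every detective had praised every report.

8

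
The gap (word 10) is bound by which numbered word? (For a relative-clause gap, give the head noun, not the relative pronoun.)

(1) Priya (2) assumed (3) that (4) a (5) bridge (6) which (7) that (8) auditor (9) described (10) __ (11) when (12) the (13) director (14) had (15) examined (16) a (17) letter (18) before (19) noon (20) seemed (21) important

The gap at 10 is the object of "described", inside a relative clause.
The relative pronoun is "which" (word 6); it is bound by the head noun immediately before it.
Its filler is the head noun "bridge", at word 5.

5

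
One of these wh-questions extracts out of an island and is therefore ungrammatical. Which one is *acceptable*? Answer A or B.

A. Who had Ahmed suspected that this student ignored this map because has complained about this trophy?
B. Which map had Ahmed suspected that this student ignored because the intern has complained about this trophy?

B

In A, the wh-phrase is extracted from inside an adjunct island (introduced by "because"), which blocks movement.
In B, the extraction path crosses only that-complement boundaries, which are transparent.
So B is grammatical.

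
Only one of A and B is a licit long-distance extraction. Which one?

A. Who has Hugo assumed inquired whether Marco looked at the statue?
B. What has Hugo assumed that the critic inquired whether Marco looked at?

In B, the wh-phrase is extracted from inside a wh-island (introduced by "whether"), which blocks movement.
In A, the extraction path crosses only that-complement boundaries, which are transparent.
So A is grammatical.

A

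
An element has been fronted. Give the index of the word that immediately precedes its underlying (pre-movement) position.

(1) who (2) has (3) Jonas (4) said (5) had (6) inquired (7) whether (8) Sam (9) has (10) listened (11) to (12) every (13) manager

4

The displaced element is "who" (word 1).
It is linked across 1 clause boundary (Ø).
It functions as the subject of "inquired", so the gap sits immediately after word 4 ("said").
Base order: Jonas has said that who had inquired whether Sam has listened to every manager.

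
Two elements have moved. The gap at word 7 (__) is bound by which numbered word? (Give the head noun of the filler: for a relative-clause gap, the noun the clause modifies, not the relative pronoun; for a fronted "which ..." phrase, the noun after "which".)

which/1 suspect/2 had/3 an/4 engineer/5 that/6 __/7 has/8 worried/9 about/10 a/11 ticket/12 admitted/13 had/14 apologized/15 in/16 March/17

5

The marked gap is inside the relative clause, the subject of "worried".
Its filler is the head noun "engineer" (via "that"), at word 5.
(The other dependency links word 2 to a gap after word 13.)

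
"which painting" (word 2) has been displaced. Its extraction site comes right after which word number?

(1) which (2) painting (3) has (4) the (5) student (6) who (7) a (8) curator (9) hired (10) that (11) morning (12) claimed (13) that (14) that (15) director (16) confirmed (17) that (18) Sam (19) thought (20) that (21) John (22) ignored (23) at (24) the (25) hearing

22

The displaced element is "which painting" (word 2).
It is linked across 3 clause boundaries (that → that → that).
It functions as the direct object of "ignored", so the gap sits immediately after word 22 ("ignored").
Base order: The student who a curator hired that morning has claimed that that director confirmed that Sam thought that John ignored which painting at the hearing.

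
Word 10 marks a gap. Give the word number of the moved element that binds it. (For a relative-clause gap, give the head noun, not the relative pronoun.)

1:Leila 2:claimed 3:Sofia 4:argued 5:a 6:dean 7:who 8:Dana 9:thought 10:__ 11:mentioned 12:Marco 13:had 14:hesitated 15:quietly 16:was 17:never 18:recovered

The gap at 10 is the subject of "mentioned", inside a relative clause.
The relative pronoun is "who" (word 7); it is bound by the head noun immediately before it.
Its filler is the head noun "dean", at word 6.

6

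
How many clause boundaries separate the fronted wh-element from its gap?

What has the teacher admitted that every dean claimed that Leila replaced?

2

"what" is extracted from the object of "replaced".
Boundaries crossed, outermost first: [that], [that] — 2 in total.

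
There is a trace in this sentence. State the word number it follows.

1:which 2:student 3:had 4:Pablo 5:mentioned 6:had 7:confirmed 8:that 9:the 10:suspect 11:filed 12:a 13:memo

5

The displaced element is "which student" (word 2).
It is linked across 1 clause boundary (Ø).
It functions as the subject of "confirmed", so the gap sits immediately after word 5 ("mentioned").
Base order: Pablo had mentioned that which student had confirmed that the suspect filed a memo.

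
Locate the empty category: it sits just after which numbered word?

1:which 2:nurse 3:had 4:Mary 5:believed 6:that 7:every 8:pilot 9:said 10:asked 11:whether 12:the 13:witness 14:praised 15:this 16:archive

The displaced element is "which nurse" (word 2).
It is linked across 2 clause boundaries (that → Ø).
It functions as the subject of "asked", so the gap sits immediately after word 9 ("said").
Base order: Mary had believed that every pilot said that which nurse asked whether the witness praised this archive.

9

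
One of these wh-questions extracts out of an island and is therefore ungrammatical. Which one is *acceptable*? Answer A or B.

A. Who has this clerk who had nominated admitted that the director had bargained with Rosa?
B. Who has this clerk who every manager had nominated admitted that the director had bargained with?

B

In A, the wh-phrase is extracted from inside a complex-NP island (relative clause) (introduced by "who"), which blocks movement.
In B, the extraction path crosses only that-complement boundaries, which are transparent.
So B is grammatical.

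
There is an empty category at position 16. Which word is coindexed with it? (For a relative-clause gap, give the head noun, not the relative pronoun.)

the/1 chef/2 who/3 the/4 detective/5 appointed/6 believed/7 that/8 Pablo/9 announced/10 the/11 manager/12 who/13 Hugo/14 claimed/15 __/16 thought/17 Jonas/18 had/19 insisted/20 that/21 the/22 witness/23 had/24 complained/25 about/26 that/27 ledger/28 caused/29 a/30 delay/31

The gap at 16 is the subject of "thought", inside a relative clause.
The relative pronoun is "who" (word 13); it is bound by the head noun immediately before it.
Its filler is the head noun "manager", at word 12.

12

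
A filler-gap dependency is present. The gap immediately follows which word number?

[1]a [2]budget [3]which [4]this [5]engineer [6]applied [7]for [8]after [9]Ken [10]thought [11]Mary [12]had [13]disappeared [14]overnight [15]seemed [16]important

The displaced element is "a budget" (word 2).
It functions as the object of the preposition "for" of "applied", so the gap sits immediately after word 7 ("for").
Base order: This engineer applied for a budget after Ken thought Mary had disappeared overnight.

7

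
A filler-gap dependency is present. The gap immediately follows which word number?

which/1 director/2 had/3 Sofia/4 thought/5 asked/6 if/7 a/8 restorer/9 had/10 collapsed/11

5

The displaced element is "which director" (word 2).
It is linked across 1 clause boundary (Ø).
It functions as the subject of "asked", so the gap sits immediately after word 5 ("thought").
Base order: Sofia had thought that which director asked if a restorer had collapsed.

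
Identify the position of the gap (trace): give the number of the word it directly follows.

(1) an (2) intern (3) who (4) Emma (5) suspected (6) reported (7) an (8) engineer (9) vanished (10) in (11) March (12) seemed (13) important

The displaced element is "an intern" (word 2).
It is linked across 1 clause boundary (Ø).
It functions as the subject of "reported", so the gap sits immediately after word 5 ("suspected").
Base order: Emma suspected that an intern reported an engineer vanished in March.

5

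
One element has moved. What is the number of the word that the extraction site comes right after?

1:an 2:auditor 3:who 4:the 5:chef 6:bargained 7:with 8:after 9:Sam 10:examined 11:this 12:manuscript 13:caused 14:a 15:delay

7

The displaced element is "an auditor" (word 2).
It functions as the object of the preposition "with" of "bargained", so the gap sits immediately after word 7 ("with").
Base order: The chef bargained with an auditor after Sam examined this manuscript.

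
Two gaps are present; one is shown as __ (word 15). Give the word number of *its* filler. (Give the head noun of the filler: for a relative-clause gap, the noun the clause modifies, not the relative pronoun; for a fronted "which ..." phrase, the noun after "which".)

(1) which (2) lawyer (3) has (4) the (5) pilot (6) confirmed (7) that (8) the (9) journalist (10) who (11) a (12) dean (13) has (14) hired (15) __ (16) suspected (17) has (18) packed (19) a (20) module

The marked gap is inside the relative clause, the direct object of "hired".
Its filler is the head noun "journalist" (via "who"), at word 9.
(The other dependency links word 2 to a gap after word 16.)

9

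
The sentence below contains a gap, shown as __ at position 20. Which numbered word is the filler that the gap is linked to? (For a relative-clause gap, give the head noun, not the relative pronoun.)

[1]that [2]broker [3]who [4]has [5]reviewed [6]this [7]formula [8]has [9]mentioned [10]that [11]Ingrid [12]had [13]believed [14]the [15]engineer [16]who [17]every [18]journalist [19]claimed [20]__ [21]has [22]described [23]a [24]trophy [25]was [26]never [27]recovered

The gap at 20 is the subject of "described", inside a relative clause.
The relative pronoun is "who" (word 16); it is bound by the head noun immediately before it.
Its filler is the head noun "engineer", at word 15.

15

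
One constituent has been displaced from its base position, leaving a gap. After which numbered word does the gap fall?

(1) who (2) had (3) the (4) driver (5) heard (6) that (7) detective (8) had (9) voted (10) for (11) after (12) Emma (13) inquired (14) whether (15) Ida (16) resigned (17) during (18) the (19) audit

10

The displaced element is "who" (word 1).
It is linked across 1 clause boundary (Ø).
It functions as the object of the preposition "for" of "voted", so the gap sits immediately after word 10 ("for").
Base order: The driver had heard that detective had voted for who after Emma inquired whether Ida resigned during the audit.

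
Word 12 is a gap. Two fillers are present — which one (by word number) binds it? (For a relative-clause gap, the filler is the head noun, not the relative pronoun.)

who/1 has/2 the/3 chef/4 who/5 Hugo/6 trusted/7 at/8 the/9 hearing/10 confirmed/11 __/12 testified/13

The marked gap is the subject of "testified".
Its filler is the fronted wh-phrase "who", at word 1.
(The other dependency links word 4 to a gap after word 7.)

1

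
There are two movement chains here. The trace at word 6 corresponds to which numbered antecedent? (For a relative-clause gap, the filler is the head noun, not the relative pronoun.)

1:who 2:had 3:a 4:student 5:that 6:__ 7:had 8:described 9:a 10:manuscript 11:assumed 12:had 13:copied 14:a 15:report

4

The marked gap is inside the relative clause, the subject of "described".
Its filler is the head noun "student" (via "that"), at word 4.
(The other dependency links word 1 to a gap after word 11.)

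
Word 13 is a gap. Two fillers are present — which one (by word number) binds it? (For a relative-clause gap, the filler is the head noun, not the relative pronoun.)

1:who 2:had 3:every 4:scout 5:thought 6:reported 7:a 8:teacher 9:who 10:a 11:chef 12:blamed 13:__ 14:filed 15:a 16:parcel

8

The marked gap is inside the relative clause, the direct object of "blamed".
Its filler is the head noun "teacher" (via "who"), at word 8.
(The other dependency links word 1 to a gap after word 5.)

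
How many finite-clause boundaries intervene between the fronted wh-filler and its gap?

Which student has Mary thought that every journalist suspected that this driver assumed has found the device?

"which student" is extracted from the subject of "found".
Boundaries crossed, outermost first: [that], [that], [Ø] — 3 in total.

3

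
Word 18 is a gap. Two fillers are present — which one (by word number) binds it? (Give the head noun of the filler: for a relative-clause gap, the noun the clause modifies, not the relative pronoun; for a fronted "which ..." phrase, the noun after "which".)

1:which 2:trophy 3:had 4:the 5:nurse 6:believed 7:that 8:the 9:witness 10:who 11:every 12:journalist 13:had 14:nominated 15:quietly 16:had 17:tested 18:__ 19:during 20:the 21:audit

2

The marked gap is the direct object of "tested".
Its filler is the fronted wh-phrase "which trophy", at word 2.
(The other dependency links word 9 to a gap after word 14.)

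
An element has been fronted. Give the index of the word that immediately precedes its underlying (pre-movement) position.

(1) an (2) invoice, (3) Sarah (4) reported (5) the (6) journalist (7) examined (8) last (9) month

7

The displaced element is "an invoice" (word 2).
It is linked across 1 clause boundary (Ø).
It functions as the direct object of "examined", so the gap sits immediately after word 7 ("examined").
Base order: Sarah reported the journalist examined an invoice last month.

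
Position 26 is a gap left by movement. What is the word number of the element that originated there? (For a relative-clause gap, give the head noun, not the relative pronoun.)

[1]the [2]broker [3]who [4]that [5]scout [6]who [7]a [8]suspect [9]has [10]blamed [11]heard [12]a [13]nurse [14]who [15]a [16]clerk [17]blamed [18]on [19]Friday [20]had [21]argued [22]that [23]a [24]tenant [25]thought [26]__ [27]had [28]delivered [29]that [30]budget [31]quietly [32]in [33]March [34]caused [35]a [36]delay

2

The gap at 26 is the subject of "delivered", inside a relative clause.
The relative pronoun is "who" (word 3); it is bound by the head noun immediately before it.
Its filler is the head noun "broker", at word 2.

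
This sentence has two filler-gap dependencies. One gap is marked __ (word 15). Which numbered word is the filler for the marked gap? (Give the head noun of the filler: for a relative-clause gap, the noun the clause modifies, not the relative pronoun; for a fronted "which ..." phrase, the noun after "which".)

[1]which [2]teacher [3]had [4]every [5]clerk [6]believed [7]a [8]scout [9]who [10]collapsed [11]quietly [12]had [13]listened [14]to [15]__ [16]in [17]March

The marked gap is the object of the preposition "to" of "listened".
Its filler is the fronted wh-phrase "which teacher", at word 2.
(The other dependency links word 8 to a gap after word 9.)

2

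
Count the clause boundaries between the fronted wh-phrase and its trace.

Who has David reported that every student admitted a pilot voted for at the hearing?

2

"who" is extracted from the PP object of "voted".
Boundaries crossed, outermost first: [that], [Ø] — 2 in total.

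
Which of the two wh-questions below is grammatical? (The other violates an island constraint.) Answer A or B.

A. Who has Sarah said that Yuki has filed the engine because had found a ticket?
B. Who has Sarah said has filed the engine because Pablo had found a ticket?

B

In A, the wh-phrase is extracted from inside an adjunct island (introduced by "because"), which blocks movement.
In B, the extraction path crosses only that-complement boundaries, which are transparent.
So B is grammatical.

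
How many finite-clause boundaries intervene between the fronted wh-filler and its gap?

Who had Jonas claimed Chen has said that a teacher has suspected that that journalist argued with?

3

"who" is extracted from the PP object of "argued".
Boundaries crossed, outermost first: [Ø], [that], [that] — 3 in total.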